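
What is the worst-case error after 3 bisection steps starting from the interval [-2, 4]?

Bisection error bound: |error| ≤ (b-a)/2^n
|error| ≤ (4 - (-2))/2^3 = 6/2^3
|error| ≤ 0.7500000000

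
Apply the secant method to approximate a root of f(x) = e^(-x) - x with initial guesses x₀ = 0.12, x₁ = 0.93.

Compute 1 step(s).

f(x) = e^(-x) - x
x₀ = 0.12, x₁ = 0.93

Secant formula: x_{n+1} = x_n - f(x_n)(x_n - x_{n-1})/(f(x_n) - f(x_{n-1}))

Iteration 1:
  f(0.120000) = 0.766920
  f(0.930000) = -0.535446
  x_2 = 0.930000 - (-0.535446)×(0.930000 - 0.120000)/(-0.535446 - 0.766920)
       = 0.596982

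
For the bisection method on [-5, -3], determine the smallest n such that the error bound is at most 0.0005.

We need (b-a)/2^n ≤ 0.0005
(-3 - (-5))/2^n ≤ 0.0005
2/2^n ≤ 0.0005
2^n ≥ 4000
n ≥ log₂(4000) = 11.97
n ≥ 12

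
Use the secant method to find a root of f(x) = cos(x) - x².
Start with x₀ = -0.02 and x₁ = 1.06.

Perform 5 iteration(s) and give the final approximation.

f(x) = cos(x) - x²
x₀ = -0.02, x₁ = 1.06

Secant formula: x_{n+1} = x_n - f(x_n)(x_n - x_{n-1})/(f(x_n) - f(x_{n-1}))

Iteration 1:
  f(-0.020000) = 0.999400
  f(1.060000) = -0.634728
  x_2 = 1.060000 - (-0.634728)×(1.060000 - (-0.020000))/(-0.634728 - 0.999400)
       = 0.640506
Iteration 2:
  f(1.060000) = -0.634728
  f(0.640506) = 0.391545
  x_3 = 0.640506 - 0.391545×(0.640506 - 1.060000)/(0.391545 - (-0.634728))
       = 0.800552
Iteration 3:
  f(0.640506) = 0.391545
  f(0.800552) = 0.055427
  x_4 = 0.800552 - 0.055427×(0.800552 - 0.640506)/(0.055427 - 0.391545)
       = 0.826944
Iteration 4:
  f(0.800552) = 0.055427
  f(0.826944) = -0.006709
  x_5 = 0.826944 - (-0.006709)×(0.826944 - 0.800552)/(-0.006709 - 0.055427)
       = 0.824095
Iteration 5:
  f(0.826944) = -0.006709
  f(0.824095) = 0.000090
  x_6 = 0.824095 - 0.000090×(0.824095 - 0.826944)/(0.000090 - (-0.006709))
       = 0.824132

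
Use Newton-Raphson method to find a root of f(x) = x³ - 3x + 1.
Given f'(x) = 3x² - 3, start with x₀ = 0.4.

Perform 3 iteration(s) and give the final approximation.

f(x) = x³ - 3x + 1
f'(x) = 3x² - 3
x₀ = 0.4

Newton-Raphson formula: x_{n+1} = x_n - f(x_n)/f'(x_n)

Iteration 1:
  f(0.400000) = -0.136000
  f'(0.400000) = -2.520000
  x_1 = 0.400000 - (-0.136000)/(-2.520000) = 0.346032
Iteration 2:
  f(0.346032) = 0.003338
  f'(0.346032) = -2.640786
  x_2 = 0.346032 - 0.003338/(-2.640786) = 0.347296
Iteration 3:
  f(0.347296) = 0.000002
  f'(0.347296) = -2.638157
  x_3 = 0.347296 - 0.000002/(-2.638157) = 0.347296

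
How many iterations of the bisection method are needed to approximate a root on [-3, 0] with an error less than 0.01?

We need (b-a)/2^n ≤ 0.01
(0 - (-3))/2^n ≤ 0.01
3/2^n ≤ 0.01
2^n ≥ 300
n ≥ log₂(300) = 8.23
n ≥ 9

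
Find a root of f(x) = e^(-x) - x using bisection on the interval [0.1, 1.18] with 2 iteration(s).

f(x) = e^(-x) - x
Initial interval: [0.1, 1.18]

Iteration 1:
  c_1 = (0.100000 + 1.180000)/2 = 0.640000
  f(c_1) = f(0.640000) = -0.112708
  f(a) × f(c) < 0, new interval: [0.100000, 0.640000]
Iteration 2:
  c_2 = (0.100000 + 0.640000)/2 = 0.370000
  f(c_2) = f(0.370000) = 0.320734
  f(a) × f(c) ≥ 0, new interval: [0.370000, 0.640000]

After 2 iteration(s), the approximation is c_2 = 0.370000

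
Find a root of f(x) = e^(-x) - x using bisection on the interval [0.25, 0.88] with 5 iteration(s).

f(x) = e^(-x) - x
Initial interval: [0.25, 0.88]

Iteration 1:
  c_1 = (0.250000 + 0.880000)/2 = 0.565000
  f(c_1) = f(0.565000) = 0.003360
  f(a) × f(c) ≥ 0, new interval: [0.565000, 0.880000]
Iteration 2:
  c_2 = (0.565000 + 0.880000)/2 = 0.722500
  f(c_2) = f(0.722500) = -0.236963
  f(a) × f(c) < 0, new interval: [0.565000, 0.722500]
Iteration 3:
  c_3 = (0.565000 + 0.722500)/2 = 0.643750
  f(c_3) = f(0.643750) = -0.118431
  f(a) × f(c) < 0, new interval: [0.565000, 0.643750]
Iteration 4:
  c_4 = (0.565000 + 0.643750)/2 = 0.604375
  f(c_4) = f(0.604375) = -0.057959
  f(a) × f(c) < 0, new interval: [0.565000, 0.604375]
Iteration 5:
  c_5 = (0.565000 + 0.604375)/2 = 0.584687
  f(c_5) = f(0.584687) = -0.027408
  f(a) × f(c) < 0, new interval: [0.565000, 0.584687]

After 5 iteration(s), the approximation is c_5 = 0.584687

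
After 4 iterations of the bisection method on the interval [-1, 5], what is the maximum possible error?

Bisection error bound: |error| ≤ (b-a)/2^n
|error| ≤ (5 - (-1))/2^4 = 6/2^4
|error| ≤ 0.3750000000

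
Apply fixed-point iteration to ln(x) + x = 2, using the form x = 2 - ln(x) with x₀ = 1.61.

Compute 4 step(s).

Equation: ln(x) + x = 2
Fixed-point form: x = 2 - ln(x)
x₀ = 1.61

x_1 = g(1.610000) = 1.523766
x_2 = g(1.523766) = 1.578815
x_3 = g(1.578815) = 1.543325
x_4 = g(1.543325) = 1.566061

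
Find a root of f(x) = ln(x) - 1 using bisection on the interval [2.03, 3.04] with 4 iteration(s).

f(x) = ln(x) - 1
Initial interval: [2.03, 3.04]

Iteration 1:
  c_1 = (2.030000 + 3.040000)/2 = 2.535000
  f(c_1) = f(2.535000) = -0.069806
  f(a) × f(c) ≥ 0, new interval: [2.535000, 3.040000]
Iteration 2:
  c_2 = (2.535000 + 3.040000)/2 = 2.787500
  f(c_2) = f(2.787500) = 0.025145
  f(a) × f(c) < 0, new interval: [2.535000, 2.787500]
Iteration 3:
  c_3 = (2.535000 + 2.787500)/2 = 2.661250
  f(c_3) = f(2.661250) = -0.021204
  f(a) × f(c) ≥ 0, new interval: [2.661250, 2.787500]
Iteration 4:
  c_4 = (2.661250 + 2.787500)/2 = 2.724375
  f(c_4) = f(2.724375) = 0.002239
  f(a) × f(c) < 0, new interval: [2.661250, 2.724375]

After 4 iteration(s), the approximation is c_4 = 2.724375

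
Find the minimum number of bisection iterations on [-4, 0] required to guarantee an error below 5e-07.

We need (b-a)/2^n ≤ 5e-07
(0 - (-4))/2^n ≤ 5e-07
4/2^n ≤ 5e-07
2^n ≥ 8000000
n ≥ log₂(8000000) = 22.93
n ≥ 23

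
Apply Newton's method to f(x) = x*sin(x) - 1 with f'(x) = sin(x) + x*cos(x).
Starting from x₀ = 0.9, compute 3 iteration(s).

f(x) = x*sin(x) - 1
f'(x) = sin(x) + x*cos(x)
x₀ = 0.9

Newton-Raphson formula: x_{n+1} = x_n - f(x_n)/f'(x_n)

Iteration 1:
  f(0.900000) = -0.295006
  f'(0.900000) = 1.342776
  x_1 = 0.900000 - (-0.295006)/1.342776 = 1.119698
Iteration 2:
  f(1.119698) = 0.007694
  f'(1.119698) = 1.388106
  x_2 = 1.119698 - 0.007694/1.388106 = 1.114156
Iteration 3:
  f(1.114156) = -0.000002
  f'(1.114156) = 1.388810
  x_3 = 1.114156 - (-0.000002)/1.388810 = 1.114157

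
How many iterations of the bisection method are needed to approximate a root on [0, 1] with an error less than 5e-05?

We need (b-a)/2^n ≤ 5e-05
(1 - 0)/2^n ≤ 5e-05
1/2^n ≤ 5e-05
2^n ≥ 20000
n ≥ log₂(20000) = 14.29
n ≥ 15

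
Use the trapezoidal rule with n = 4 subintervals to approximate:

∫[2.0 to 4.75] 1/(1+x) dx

f(x) = 1/(1+x)
a = 2.0, b = 4.75, n = 4
h = (b - a)/n = 0.687500

Trapezoidal rule: (h/2)[f(x₀) + 2f(x₁) + 2f(x₂) + ... + f(xₙ)]

x_0 = 2.0000, f(x_0) = 0.333333, coefficient = 1
x_1 = 2.6875, f(x_1) = 0.271186, coefficient = 2
x_2 = 3.3750, f(x_2) = 0.228571, coefficient = 2
x_3 = 4.0625, f(x_3) = 0.197531, coefficient = 2
x_4 = 4.7500, f(x_4) = 0.173913, coefficient = 1

I ≈ (0.687500/2) × 1.901824 = 0.653752
Exact value: 0.650588
Error: 0.003164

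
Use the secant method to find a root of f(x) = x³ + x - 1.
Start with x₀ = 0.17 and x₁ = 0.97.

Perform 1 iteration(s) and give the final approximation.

f(x) = x³ + x - 1
x₀ = 0.17, x₁ = 0.97

Secant formula: x_{n+1} = x_n - f(x_n)(x_n - x_{n-1})/(f(x_n) - f(x_{n-1}))

Iteration 1:
  f(0.170000) = -0.825087
  f(0.970000) = 0.882673
  x_2 = 0.970000 - 0.882673×(0.970000 - 0.170000)/(0.882673 - (-0.825087))
       = 0.556512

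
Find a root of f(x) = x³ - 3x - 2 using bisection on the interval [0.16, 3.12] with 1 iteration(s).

f(x) = x³ - 3x - 2
Initial interval: [0.16, 3.12]

Iteration 1:
  c_1 = (0.160000 + 3.120000)/2 = 1.640000
  f(c_1) = f(1.640000) = -2.509056
  f(a) × f(c) ≥ 0, new interval: [1.640000, 3.120000]

After 1 iteration(s), the approximation is c_1 = 1.640000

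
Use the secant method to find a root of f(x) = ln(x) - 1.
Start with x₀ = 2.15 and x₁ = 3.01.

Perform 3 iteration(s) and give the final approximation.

f(x) = ln(x) - 1
x₀ = 2.15, x₁ = 3.01

Secant formula: x_{n+1} = x_n - f(x_n)(x_n - x_{n-1})/(f(x_n) - f(x_{n-1}))

Iteration 1:
  f(2.150000) = -0.234532
  f(3.010000) = 0.101940
  x_2 = 3.010000 - 0.101940×(3.010000 - 2.150000)/(0.101940 - (-0.234532))
       = 2.749448
Iteration 2:
  f(3.010000) = 0.101940
  f(2.749448) = 0.011400
  x_3 = 2.749448 - 0.011400×(2.749448 - 3.010000)/(0.011400 - 0.101940)
       = 2.716641
Iteration 3:
  f(2.749448) = 0.011400
  f(2.716641) = -0.000604
  x_4 = 2.716641 - (-0.000604)×(2.716641 - 2.749448)/(-0.000604 - 0.011400)
       = 2.718291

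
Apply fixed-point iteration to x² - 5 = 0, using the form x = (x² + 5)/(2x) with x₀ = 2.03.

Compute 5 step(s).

Equation: x² - 5 = 0
Fixed-point form: x = (x² + 5)/(2x)
x₀ = 2.03

x_1 = g(2.030000) = 2.246527
x_2 = g(2.246527) = 2.236092
x_3 = g(2.236092) = 2.236068
x_4 = g(2.236068) = 2.236068
x_5 = g(2.236068) = 2.236068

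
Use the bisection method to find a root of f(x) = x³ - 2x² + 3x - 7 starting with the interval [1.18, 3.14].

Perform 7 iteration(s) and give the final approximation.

f(x) = x³ - 2x² + 3x - 7
Initial interval: [1.18, 3.14]

Iteration 1:
  c_1 = (1.180000 + 3.140000)/2 = 2.160000
  f(c_1) = f(2.160000) = 0.226496
  f(a) × f(c) < 0, new interval: [1.180000, 2.160000]
Iteration 2:
  c_2 = (1.180000 + 2.160000)/2 = 1.670000
  f(c_2) = f(1.670000) = -2.910337
  f(a) × f(c) ≥ 0, new interval: [1.670000, 2.160000]
Iteration 3:
  c_3 = (1.670000 + 2.160000)/2 = 1.915000
  f(c_3) = f(1.915000) = -1.566714
  f(a) × f(c) ≥ 0, new interval: [1.915000, 2.160000]
Iteration 4:
  c_4 = (1.915000 + 2.160000)/2 = 2.037500
  f(c_4) = f(2.037500) = -0.731822
  f(a) × f(c) ≥ 0, new interval: [2.037500, 2.160000]
Iteration 5:
  c_5 = (2.037500 + 2.160000)/2 = 2.098750
  f(c_5) = f(2.098750) = -0.268781
  f(a) × f(c) ≥ 0, new interval: [2.098750, 2.160000]
Iteration 6:
  c_6 = (2.098750 + 2.160000)/2 = 2.129375
  f(c_6) = f(2.129375) = -0.025258
  f(a) × f(c) ≥ 0, new interval: [2.129375, 2.160000]
Iteration 7:
  c_7 = (2.129375 + 2.160000)/2 = 2.144687
  f(c_7) = f(2.144687) = 0.099579
  f(a) × f(c) < 0, new interval: [2.129375, 2.144687]

After 7 iteration(s), the approximation is c_7 = 2.144687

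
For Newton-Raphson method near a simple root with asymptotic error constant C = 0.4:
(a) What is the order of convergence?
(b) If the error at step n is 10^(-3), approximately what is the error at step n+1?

(a) Newton-Raphson has quadratic (order 2) convergence near simple roots.
    This means |e_{n+1}| ≈ C|e_n|².

(b) With |e_n| = 10^(-3) and C = 0.4:
    |e_{n+1}| ≈ 0.4 × (10^(-3))² = 0.4 × 10^(-6)

(a) 2 (quadratic); (b) |e_{n+1}| ≈ 4.000e-07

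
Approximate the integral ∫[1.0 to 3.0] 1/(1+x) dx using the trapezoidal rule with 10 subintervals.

f(x) = 1/(1+x)
a = 1.0, b = 3.0, n = 10
h = (b - a)/n = 0.200000

Trapezoidal rule: (h/2)[f(x₀) + 2f(x₁) + 2f(x₂) + ... + f(xₙ)]

x_0 = 1.0000, f(x_0) = 0.500000, coefficient = 1
x_1 = 1.2000, f(x_1) = 0.454545, coefficient = 2
x_2 = 1.4000, f(x_2) = 0.416667, coefficient = 2
x_3 = 1.6000, f(x_3) = 0.384615, coefficient = 2
x_4 = 1.8000, f(x_4) = 0.357143, coefficient = 2
x_5 = 2.0000, f(x_5) = 0.333333, coefficient = 2
x_6 = 2.2000, f(x_6) = 0.312500, coefficient = 2
x_7 = 2.4000, f(x_7) = 0.294118, coefficient = 2
x_8 = 2.6000, f(x_8) = 0.277778, coefficient = 2
x_9 = 2.8000, f(x_9) = 0.263158, coefficient = 2
x_10 = 3.0000, f(x_10) = 0.250000, coefficient = 1

I ≈ (0.200000/2) × 6.937714 = 0.693771
Exact value: 0.693147
Error: 0.000624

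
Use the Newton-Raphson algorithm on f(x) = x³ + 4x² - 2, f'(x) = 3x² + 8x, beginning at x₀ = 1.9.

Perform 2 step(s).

f(x) = x³ + 4x² - 2
f'(x) = 3x² + 8x
x₀ = 1.9

Newton-Raphson formula: x_{n+1} = x_n - f(x_n)/f'(x_n)

Iteration 1:
  f(1.900000) = 19.299000
  f'(1.900000) = 26.030000
  x_1 = 1.900000 - 19.299000/26.030000 = 1.158586
Iteration 2:
  f(1.158586) = 4.924484
  f'(1.158586) = 13.295656
  x_2 = 1.158586 - 4.924484/13.295656 = 0.788203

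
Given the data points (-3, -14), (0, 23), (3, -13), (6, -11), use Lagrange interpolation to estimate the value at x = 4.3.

Lagrange interpolation formula:
P(x) = Σ yᵢ × Lᵢ(x)
where Lᵢ(x) = Π_{j≠i} (x - xⱼ)/(xᵢ - xⱼ)

L_0(4.3) = (4.3 - 0)/(-3 - 0) × (4.3 - 3)/(-3 - 3) × (4.3 - 6)/(-3 - 6) = 0.058660
L_1(4.3) = (4.3 - (-3))/(0 - (-3)) × (4.3 - 3)/(0 - 3) × (4.3 - 6)/(0 - 6) = -0.298759
L_2(4.3) = (4.3 - (-3))/(3 - (-3)) × (4.3 - 0)/(3 - 0) × (4.3 - 6)/(3 - 6) = 0.988204
L_3(4.3) = (4.3 - (-3))/(6 - (-3)) × (4.3 - 0)/(6 - 0) × (4.3 - 3)/(6 - 3) = 0.251895

P(4.3) = (-14)×L_0(4.3) + 23×L_1(4.3) + (-13)×L_2(4.3) + (-11)×L_3(4.3)
P(4.3) = -23.310204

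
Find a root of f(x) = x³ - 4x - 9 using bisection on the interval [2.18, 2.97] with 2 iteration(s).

f(x) = x³ - 4x - 9
Initial interval: [2.18, 2.97]

Iteration 1:
  c_1 = (2.180000 + 2.970000)/2 = 2.575000
  f(c_1) = f(2.575000) = -2.226141
  f(a) × f(c) ≥ 0, new interval: [2.575000, 2.970000]
Iteration 2:
  c_2 = (2.575000 + 2.970000)/2 = 2.772500
  f(c_2) = f(2.772500) = 1.221532
  f(a) × f(c) < 0, new interval: [2.575000, 2.772500]

After 2 iteration(s), the approximation is c_2 = 2.772500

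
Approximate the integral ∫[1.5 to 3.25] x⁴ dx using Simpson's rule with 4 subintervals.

f(x) = x⁴
a = 1.5, b = 3.25, n = 4
h = (b - a)/n = 0.437500

Simpson's rule: (h/3)[f(x₀) + 4f(x₁) + 2f(x₂) + ... + f(xₙ)]

x_0 = 1.5000, f(x_0) = 5.062500, coefficient = 1
x_1 = 1.9375, f(x_1) = 14.091812, coefficient = 4
x_2 = 2.3750, f(x_2) = 31.816650, coefficient = 2
x_3 = 2.8125, f(x_3) = 62.570572, coefficient = 4
x_4 = 3.2500, f(x_4) = 111.566406, coefficient = 1

I ≈ (0.437500/3) × 486.911743 = 71.007963
Exact value: 70.999414
Error: 0.008548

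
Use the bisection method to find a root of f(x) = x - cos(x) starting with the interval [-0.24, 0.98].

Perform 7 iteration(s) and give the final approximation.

f(x) = x - cos(x)
Initial interval: [-0.24, 0.98]

Iteration 1:
  c_1 = (-0.240000 + 0.980000)/2 = 0.370000
  f(c_1) = f(0.370000) = -0.562327
  f(a) × f(c) ≥ 0, new interval: [0.370000, 0.980000]
Iteration 2:
  c_2 = (0.370000 + 0.980000)/2 = 0.675000
  f(c_2) = f(0.675000) = -0.105707
  f(a) × f(c) ≥ 0, new interval: [0.675000, 0.980000]
Iteration 3:
  c_3 = (0.675000 + 0.980000)/2 = 0.827500
  f(c_3) = f(0.827500) = 0.150782
  f(a) × f(c) < 0, new interval: [0.675000, 0.827500]
Iteration 4:
  c_4 = (0.675000 + 0.827500)/2 = 0.751250
  f(c_4) = f(0.751250) = 0.020414
  f(a) × f(c) < 0, new interval: [0.675000, 0.751250]
Iteration 5:
  c_5 = (0.675000 + 0.751250)/2 = 0.713125
  f(c_5) = f(0.713125) = -0.043196
  f(a) × f(c) ≥ 0, new interval: [0.713125, 0.751250]
Iteration 6:
  c_6 = (0.713125 + 0.751250)/2 = 0.732187
  f(c_6) = f(0.732187) = -0.011526
  f(a) × f(c) ≥ 0, new interval: [0.732187, 0.751250]
Iteration 7:
  c_7 = (0.732187 + 0.751250)/2 = 0.741719
  f(c_7) = f(0.741719) = 0.004410
  f(a) × f(c) < 0, new interval: [0.732187, 0.741719]

After 7 iteration(s), the approximation is c_7 = 0.741719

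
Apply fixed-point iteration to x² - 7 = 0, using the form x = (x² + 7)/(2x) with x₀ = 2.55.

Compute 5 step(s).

Equation: x² - 7 = 0
Fixed-point form: x = (x² + 7)/(2x)
x₀ = 2.55

x_1 = g(2.550000) = 2.647549
x_2 = g(2.647549) = 2.645752
x_3 = g(2.645752) = 2.645751
x_4 = g(2.645751) = 2.645751
x_5 = g(2.645751) = 2.645751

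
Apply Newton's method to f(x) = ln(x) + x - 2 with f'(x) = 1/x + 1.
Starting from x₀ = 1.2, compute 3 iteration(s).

f(x) = ln(x) + x - 2
f'(x) = 1/x + 1
x₀ = 1.2

Newton-Raphson formula: x_{n+1} = x_n - f(x_n)/f'(x_n)

Iteration 1:
  f(1.200000) = -0.617678
  f'(1.200000) = 1.833333
  x_1 = 1.200000 - (-0.617678)/1.833333 = 1.536916
Iteration 2:
  f(1.536916) = -0.033307
  f'(1.536916) = 1.650654
  x_2 = 1.536916 - (-0.033307)/1.650654 = 1.557094
Iteration 3:
  f(1.557094) = -0.000085
  f'(1.557094) = 1.642222
  x_3 = 1.557094 - (-0.000085)/1.642222 = 1.557146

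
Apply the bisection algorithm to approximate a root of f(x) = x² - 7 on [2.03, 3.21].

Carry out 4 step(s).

f(x) = x² - 7
Initial interval: [2.03, 3.21]

Iteration 1:
  c_1 = (2.030000 + 3.210000)/2 = 2.620000
  f(c_1) = f(2.620000) = -0.135600
  f(a) × f(c) ≥ 0, new interval: [2.620000, 3.210000]
Iteration 2:
  c_2 = (2.620000 + 3.210000)/2 = 2.915000
  f(c_2) = f(2.915000) = 1.497225
  f(a) × f(c) < 0, new interval: [2.620000, 2.915000]
Iteration 3:
  c_3 = (2.620000 + 2.915000)/2 = 2.767500
  f(c_3) = f(2.767500) = 0.659056
  f(a) × f(c) < 0, new interval: [2.620000, 2.767500]
Iteration 4:
  c_4 = (2.620000 + 2.767500)/2 = 2.693750
  f(c_4) = f(2.693750) = 0.256289
  f(a) × f(c) < 0, new interval: [2.620000, 2.693750]

After 4 iteration(s), the approximation is c_4 = 2.693750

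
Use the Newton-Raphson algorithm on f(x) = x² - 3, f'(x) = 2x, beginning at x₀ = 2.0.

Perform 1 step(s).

f(x) = x² - 3
f'(x) = 2x
x₀ = 2.0

Newton-Raphson formula: x_{n+1} = x_n - f(x_n)/f'(x_n)

Iteration 1:
  f(2.000000) = 1.000000
  f'(2.000000) = 4.000000
  x_1 = 2.000000 - 1.000000/4.000000 = 1.750000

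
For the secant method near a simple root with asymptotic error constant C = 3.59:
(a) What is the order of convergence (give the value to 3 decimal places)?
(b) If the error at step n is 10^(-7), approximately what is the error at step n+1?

(a) Secant method has superlinear convergence with order φ = (1+√5)/2 ≈ 1.618.
    This means |e_{n+1}| ≈ C|e_n|^1.618.

(b) With |e_n| = 10^(-7) and C = 3.59:
    |e_{n+1}| ≈ 3.59 × (10^(-7))^1.618 = 3.59 × 10^(-11.33)

(a) ≈ 1.618 (golden ratio); (b) |e_{n+1}| ≈ 1.694e-11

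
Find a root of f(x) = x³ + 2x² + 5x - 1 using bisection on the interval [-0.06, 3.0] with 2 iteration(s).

f(x) = x³ + 2x² + 5x - 1
Initial interval: [-0.06, 3.0]

Iteration 1:
  c_1 = (-0.060000 + 3.000000)/2 = 1.470000
  f(c_1) = f(1.470000) = 13.848323
  f(a) × f(c) < 0, new interval: [-0.060000, 1.470000]
Iteration 2:
  c_2 = (-0.060000 + 1.470000)/2 = 0.705000
  f(c_2) = f(0.705000) = 3.869453
  f(a) × f(c) < 0, new interval: [-0.060000, 0.705000]

After 2 iteration(s), the approximation is c_2 = 0.705000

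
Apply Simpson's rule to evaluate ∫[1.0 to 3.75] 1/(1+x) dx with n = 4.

f(x) = 1/(1+x)
a = 1.0, b = 3.75, n = 4
h = (b - a)/n = 0.687500

Simpson's rule: (h/3)[f(x₀) + 4f(x₁) + 2f(x₂) + ... + f(xₙ)]

x_0 = 1.0000, f(x_0) = 0.500000, coefficient = 1
x_1 = 1.6875, f(x_1) = 0.372093, coefficient = 4
x_2 = 2.3750, f(x_2) = 0.296296, coefficient = 2
x_3 = 3.0625, f(x_3) = 0.246154, coefficient = 4
x_4 = 3.7500, f(x_4) = 0.210526, coefficient = 1

I ≈ (0.687500/3) × 3.776106 = 0.865358
Exact value: 0.864997
Error: 0.000360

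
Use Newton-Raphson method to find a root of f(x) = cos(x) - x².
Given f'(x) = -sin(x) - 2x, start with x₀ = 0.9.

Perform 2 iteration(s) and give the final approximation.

f(x) = cos(x) - x²
f'(x) = -sin(x) - 2x
x₀ = 0.9

Newton-Raphson formula: x_{n+1} = x_n - f(x_n)/f'(x_n)

Iteration 1:
  f(0.900000) = -0.188390
  f'(0.900000) = -2.583327
  x_1 = 0.900000 - (-0.188390)/(-2.583327) = 0.827075
Iteration 2:
  f(0.827075) = -0.007021
  f'(0.827075) = -2.390103
  x_2 = 0.827075 - (-0.007021)/(-2.390103) = 0.824137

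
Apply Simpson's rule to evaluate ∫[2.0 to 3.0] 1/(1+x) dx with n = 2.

f(x) = 1/(1+x)
a = 2.0, b = 3.0, n = 2
h = (b - a)/n = 0.500000

Simpson's rule: (h/3)[f(x₀) + 4f(x₁) + 2f(x₂) + ... + f(xₙ)]

x_0 = 2.0000, f(x_0) = 0.333333, coefficient = 1
x_1 = 2.5000, f(x_1) = 0.285714, coefficient = 4
x_2 = 3.0000, f(x_2) = 0.250000, coefficient = 1

I ≈ (0.500000/3) × 1.726190 = 0.287698
Exact value: 0.287682
Error: 0.000016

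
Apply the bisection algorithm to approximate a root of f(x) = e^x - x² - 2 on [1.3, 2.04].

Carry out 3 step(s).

f(x) = e^x - x² - 2
Initial interval: [1.3, 2.04]

Iteration 1:
  c_1 = (1.300000 + 2.040000)/2 = 1.670000
  f(c_1) = f(1.670000) = 0.523268
  f(a) × f(c) < 0, new interval: [1.300000, 1.670000]
Iteration 2:
  c_2 = (1.300000 + 1.670000)/2 = 1.485000
  f(c_2) = f(1.485000) = 0.209740
  f(a) × f(c) < 0, new interval: [1.300000, 1.485000]
Iteration 3:
  c_3 = (1.300000 + 1.485000)/2 = 1.392500
  f(c_3) = f(1.392500) = 0.085843
  f(a) × f(c) < 0, new interval: [1.300000, 1.392500]

After 3 iteration(s), the approximation is c_3 = 1.392500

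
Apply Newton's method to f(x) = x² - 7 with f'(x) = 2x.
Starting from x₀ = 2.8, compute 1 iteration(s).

f(x) = x² - 7
f'(x) = 2x
x₀ = 2.8

Newton-Raphson formula: x_{n+1} = x_n - f(x_n)/f'(x_n)

Iteration 1:
  f(2.800000) = 0.840000
  f'(2.800000) = 5.600000
  x_1 = 2.800000 - 0.840000/5.600000 = 2.650000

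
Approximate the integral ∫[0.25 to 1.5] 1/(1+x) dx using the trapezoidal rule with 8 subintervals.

f(x) = 1/(1+x)
a = 0.25, b = 1.5, n = 8
h = (b - a)/n = 0.156250

Trapezoidal rule: (h/2)[f(x₀) + 2f(x₁) + 2f(x₂) + ... + f(xₙ)]

x_0 = 0.2500, f(x_0) = 0.800000, coefficient = 1
x_1 = 0.4062, f(x_1) = 0.711111, coefficient = 2
x_2 = 0.5625, f(x_2) = 0.640000, coefficient = 2
x_3 = 0.7188, f(x_3) = 0.581818, coefficient = 2
x_4 = 0.8750, f(x_4) = 0.533333, coefficient = 2
x_5 = 1.0312, f(x_5) = 0.492308, coefficient = 2
x_6 = 1.1875, f(x_6) = 0.457143, coefficient = 2
x_7 = 1.3438, f(x_7) = 0.426667, coefficient = 2
x_8 = 1.5000, f(x_8) = 0.400000, coefficient = 1

I ≈ (0.156250/2) × 8.884760 = 0.694122
Exact value: 0.693147
Error: 0.000975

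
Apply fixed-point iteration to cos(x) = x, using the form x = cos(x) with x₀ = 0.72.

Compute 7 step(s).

Equation: cos(x) = x
Fixed-point form: x = cos(x)
x₀ = 0.72

x_1 = g(0.720000) = 0.751806
x_2 = g(0.751806) = 0.730457
x_3 = g(0.730457) = 0.744870
x_4 = g(0.744870) = 0.735176
x_5 = g(0.735176) = 0.741713
x_6 = g(0.741713) = 0.737313
x_7 = g(0.737313) = 0.740278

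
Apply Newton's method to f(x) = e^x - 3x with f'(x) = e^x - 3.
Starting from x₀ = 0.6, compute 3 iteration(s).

f(x) = e^x - 3x
f'(x) = e^x - 3
x₀ = 0.6

Newton-Raphson formula: x_{n+1} = x_n - f(x_n)/f'(x_n)

Iteration 1:
  f(0.600000) = 0.022119
  f'(0.600000) = -1.177881
  x_1 = 0.600000 - 0.022119/(-1.177881) = 0.618778
Iteration 2:
  f(0.618778) = 0.000323
  f'(0.618778) = -1.143341
  x_2 = 0.618778 - 0.000323/(-1.143341) = 0.619061
Iteration 3:
  f(0.619061) = 0.000000
  f'(0.619061) = -1.142816
  x_3 = 0.619061 - 0.000000/(-1.142816) = 0.619061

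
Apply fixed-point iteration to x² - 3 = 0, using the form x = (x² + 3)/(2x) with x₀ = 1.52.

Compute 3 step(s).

Equation: x² - 3 = 0
Fixed-point form: x = (x² + 3)/(2x)
x₀ = 1.52

x_1 = g(1.520000) = 1.746842
x_2 = g(1.746842) = 1.732113
x_3 = g(1.732113) = 1.732051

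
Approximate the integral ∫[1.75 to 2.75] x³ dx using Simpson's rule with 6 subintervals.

f(x) = x³
a = 1.75, b = 2.75, n = 6
h = (b - a)/n = 0.166667

Simpson's rule: (h/3)[f(x₀) + 4f(x₁) + 2f(x₂) + ... + f(xₙ)]

x_0 = 1.7500, f(x_0) = 5.359375, coefficient = 1
x_1 = 1.9167, f(x_1) = 7.041088, coefficient = 4
x_2 = 2.0833, f(x_2) = 9.042245, coefficient = 2
x_3 = 2.2500, f(x_3) = 11.390625, coefficient = 4
x_4 = 2.4167, f(x_4) = 14.114005, coefficient = 2
x_5 = 2.5833, f(x_5) = 17.240162, coefficient = 4
x_6 = 2.7500, f(x_6) = 20.796875, coefficient = 1

I ≈ (0.166667/3) × 215.156250 = 11.953125
Exact value: 11.953125
Error: 0.000000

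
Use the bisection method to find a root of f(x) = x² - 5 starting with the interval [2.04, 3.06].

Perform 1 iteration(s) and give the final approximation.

f(x) = x² - 5
Initial interval: [2.04, 3.06]

Iteration 1:
  c_1 = (2.040000 + 3.060000)/2 = 2.550000
  f(c_1) = f(2.550000) = 1.502500
  f(a) × f(c) < 0, new interval: [2.040000, 2.550000]

After 1 iteration(s), the approximation is c_1 = 2.550000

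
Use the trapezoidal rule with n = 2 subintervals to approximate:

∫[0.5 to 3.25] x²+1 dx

f(x) = x²+1
a = 0.5, b = 3.25, n = 2
h = (b - a)/n = 1.375000

Trapezoidal rule: (h/2)[f(x₀) + 2f(x₁) + 2f(x₂) + ... + f(xₙ)]

x_0 = 0.5000, f(x_0) = 1.250000, coefficient = 1
x_1 = 1.8750, f(x_1) = 4.515625, coefficient = 2
x_2 = 3.2500, f(x_2) = 11.562500, coefficient = 1

I ≈ (1.375000/2) × 21.843750 = 15.017578
Exact value: 14.151042
Error: 0.866536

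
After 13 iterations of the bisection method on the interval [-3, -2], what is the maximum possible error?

Bisection error bound: |error| ≤ (b-a)/2^n
|error| ≤ (-2 - (-3))/2^13 = 1/2^13
|error| ≤ 0.0001220703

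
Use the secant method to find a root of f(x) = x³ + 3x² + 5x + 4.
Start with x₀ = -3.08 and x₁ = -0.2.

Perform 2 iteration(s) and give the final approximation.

f(x) = x³ + 3x² + 5x + 4
x₀ = -3.08, x₁ = -0.2

Secant formula: x_{n+1} = x_n - f(x_n)(x_n - x_{n-1})/(f(x_n) - f(x_{n-1}))

Iteration 1:
  f(-3.080000) = -12.158912
  f(-0.200000) = 3.112000
  x_2 = -0.200000 - 3.112000×(-0.200000 - (-3.080000))/(3.112000 - (-12.158912))
       = -0.786904
Iteration 2:
  f(-0.200000) = 3.112000
  f(-0.786904) = 1.435869
  x_3 = -0.786904 - 1.435869×(-0.786904 - (-0.200000))/(1.435869 - 3.112000)
       = -1.289679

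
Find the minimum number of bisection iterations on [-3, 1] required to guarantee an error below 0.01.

We need (b-a)/2^n ≤ 0.01
(1 - (-3))/2^n ≤ 0.01
4/2^n ≤ 0.01
2^n ≥ 400
n ≥ log₂(400) = 8.64
n ≥ 9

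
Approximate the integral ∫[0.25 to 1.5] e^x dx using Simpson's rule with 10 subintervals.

f(x) = e^x
a = 0.25, b = 1.5, n = 10
h = (b - a)/n = 0.125000

Simpson's rule: (h/3)[f(x₀) + 4f(x₁) + 2f(x₂) + ... + f(xₙ)]

x_0 = 0.2500, f(x_0) = 1.284025, coefficient = 1
x_1 = 0.3750, f(x_1) = 1.454991, coefficient = 4
x_2 = 0.5000, f(x_2) = 1.648721, coefficient = 2
x_3 = 0.6250, f(x_3) = 1.868246, coefficient = 4
x_4 = 0.7500, f(x_4) = 2.117000, coefficient = 2
x_5 = 0.8750, f(x_5) = 2.398875, coefficient = 4
x_6 = 1.0000, f(x_6) = 2.718282, coefficient = 2
x_7 = 1.1250, f(x_7) = 3.080217, coefficient = 4
x_8 = 1.2500, f(x_8) = 3.490343, coefficient = 2
x_9 = 1.3750, f(x_9) = 3.955077, coefficient = 4
x_10 = 1.5000, f(x_10) = 4.481689, coefficient = 1

I ≈ (0.125000/3) × 76.744032 = 3.197668
Exact value: 3.197664
Error: 0.000004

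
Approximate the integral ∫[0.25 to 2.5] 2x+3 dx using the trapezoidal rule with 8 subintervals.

f(x) = 2x+3
a = 0.25, b = 2.5, n = 8
h = (b - a)/n = 0.281250

Trapezoidal rule: (h/2)[f(x₀) + 2f(x₁) + 2f(x₂) + ... + f(xₙ)]

x_0 = 0.2500, f(x_0) = 3.500000, coefficient = 1
x_1 = 0.5312, f(x_1) = 4.062500, coefficient = 2
x_2 = 0.8125, f(x_2) = 4.625000, coefficient = 2
x_3 = 1.0938, f(x_3) = 5.187500, coefficient = 2
x_4 = 1.3750, f(x_4) = 5.750000, coefficient = 2
x_5 = 1.6562, f(x_5) = 6.312500, coefficient = 2
x_6 = 1.9375, f(x_6) = 6.875000, coefficient = 2
x_7 = 2.2188, f(x_7) = 7.437500, coefficient = 2
x_8 = 2.5000, f(x_8) = 8.000000, coefficient = 1

I ≈ (0.281250/2) × 92.000000 = 12.937500
Exact value: 12.937500
Error: 0.000000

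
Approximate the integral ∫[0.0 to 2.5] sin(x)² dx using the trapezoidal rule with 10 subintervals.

f(x) = sin(x)²
a = 0.0, b = 2.5, n = 10
h = (b - a)/n = 0.250000

Trapezoidal rule: (h/2)[f(x₀) + 2f(x₁) + 2f(x₂) + ... + f(xₙ)]

x_0 = 0.0000, f(x_0) = 0.000000, coefficient = 1
x_1 = 0.2500, f(x_1) = 0.061209, coefficient = 2
x_2 = 0.5000, f(x_2) = 0.229849, coefficient = 2
x_3 = 0.7500, f(x_3) = 0.464631, coefficient = 2
x_4 = 1.0000, f(x_4) = 0.708073, coefficient = 2
x_5 = 1.2500, f(x_5) = 0.900572, coefficient = 2
x_6 = 1.5000, f(x_6) = 0.994996, coefficient = 2
x_7 = 1.7500, f(x_7) = 0.968228, coefficient = 2
x_8 = 2.0000, f(x_8) = 0.826822, coefficient = 2
x_9 = 2.2500, f(x_9) = 0.605398, coefficient = 2
x_10 = 2.5000, f(x_10) = 0.358169, coefficient = 1

I ≈ (0.250000/2) × 11.877726 = 1.484716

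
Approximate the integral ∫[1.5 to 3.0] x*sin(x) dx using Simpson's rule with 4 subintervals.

f(x) = x*sin(x)
a = 1.5, b = 3.0, n = 4
h = (b - a)/n = 0.375000

Simpson's rule: (h/3)[f(x₀) + 4f(x₁) + 2f(x₂) + ... + f(xₙ)]

x_0 = 1.5000, f(x_0) = 1.496242, coefficient = 1
x_1 = 1.8750, f(x_1) = 1.788911, coefficient = 4
x_2 = 2.2500, f(x_2) = 1.750665, coefficient = 2
x_3 = 2.6250, f(x_3) = 1.296541, coefficient = 4
x_4 = 3.0000, f(x_4) = 0.423360, coefficient = 1

I ≈ (0.375000/3) × 17.762738 = 2.220342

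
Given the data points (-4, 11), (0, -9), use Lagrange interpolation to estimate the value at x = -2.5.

Lagrange interpolation formula:
P(x) = Σ yᵢ × Lᵢ(x)
where Lᵢ(x) = Π_{j≠i} (x - xⱼ)/(xᵢ - xⱼ)

L_0(-2.5) = (-2.5 - 0)/(-4 - 0) = 0.625000
L_1(-2.5) = (-2.5 - (-4))/(0 - (-4)) = 0.375000

P(-2.5) = 11×L_0(-2.5) + (-9)×L_1(-2.5)
P(-2.5) = 3.500000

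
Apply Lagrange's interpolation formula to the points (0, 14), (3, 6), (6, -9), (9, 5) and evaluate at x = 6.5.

Lagrange interpolation formula:
P(x) = Σ yᵢ × Lᵢ(x)
where Lᵢ(x) = Π_{j≠i} (x - xⱼ)/(xᵢ - xⱼ)

L_0(6.5) = (6.5 - 3)/(0 - 3) × (6.5 - 6)/(0 - 6) × (6.5 - 9)/(0 - 9) = 0.027006
L_1(6.5) = (6.5 - 0)/(3 - 0) × (6.5 - 6)/(3 - 6) × (6.5 - 9)/(3 - 9) = -0.150463
L_2(6.5) = (6.5 - 0)/(6 - 0) × (6.5 - 3)/(6 - 3) × (6.5 - 9)/(6 - 9) = 1.053241
L_3(6.5) = (6.5 - 0)/(9 - 0) × (6.5 - 3)/(9 - 3) × (6.5 - 6)/(9 - 6) = 0.070216

P(6.5) = 14×L_0(6.5) + 6×L_1(6.5) + (-9)×L_2(6.5) + 5×L_3(6.5)
P(6.5) = -9.652778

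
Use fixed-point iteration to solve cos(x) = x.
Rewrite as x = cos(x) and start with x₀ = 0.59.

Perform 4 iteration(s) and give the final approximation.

Equation: cos(x) = x
Fixed-point form: x = cos(x)
x₀ = 0.59

x_1 = g(0.590000) = 0.830941
x_2 = g(0.830941) = 0.674181
x_3 = g(0.674181) = 0.781218
x_4 = g(0.781218) = 0.710056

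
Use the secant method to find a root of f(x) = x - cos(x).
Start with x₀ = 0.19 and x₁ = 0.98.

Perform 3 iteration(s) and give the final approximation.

f(x) = x - cos(x)
x₀ = 0.19, x₁ = 0.98

Secant formula: x_{n+1} = x_n - f(x_n)(x_n - x_{n-1})/(f(x_n) - f(x_{n-1}))

Iteration 1:
  f(0.190000) = -0.792004
  f(0.980000) = 0.422977
  x_2 = 0.980000 - 0.422977×(0.980000 - 0.190000)/(0.422977 - (-0.792004))
       = 0.704973
Iteration 2:
  f(0.980000) = 0.422977
  f(0.704973) = -0.056655
  x_3 = 0.704973 - (-0.056655)×(0.704973 - 0.980000)/(-0.056655 - 0.422977)
       = 0.737460
Iteration 3:
  f(0.704973) = -0.056655
  f(0.737460) = -0.002719
  x_4 = 0.737460 - (-0.002719)×(0.737460 - 0.704973)/(-0.002719 - (-0.056655))
       = 0.739098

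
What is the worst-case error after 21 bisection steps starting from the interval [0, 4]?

Bisection error bound: |error| ≤ (b-a)/2^n
|error| ≤ (4 - 0)/2^21 = 4/2^21
|error| ≤ 0.0000019073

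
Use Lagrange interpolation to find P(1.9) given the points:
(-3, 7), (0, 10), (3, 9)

Lagrange interpolation formula:
P(x) = Σ yᵢ × Lᵢ(x)
where Lᵢ(x) = Π_{j≠i} (x - xⱼ)/(xᵢ - xⱼ)

L_0(1.9) = (1.9 - 0)/(-3 - 0) × (1.9 - 3)/(-3 - 3) = -0.116111
L_1(1.9) = (1.9 - (-3))/(0 - (-3)) × (1.9 - 3)/(0 - 3) = 0.598889
L_2(1.9) = (1.9 - (-3))/(3 - (-3)) × (1.9 - 0)/(3 - 0) = 0.517222

P(1.9) = 7×L_0(1.9) + 10×L_1(1.9) + 9×L_2(1.9)
P(1.9) = 9.831111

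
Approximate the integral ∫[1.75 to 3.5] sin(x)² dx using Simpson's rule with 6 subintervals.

f(x) = sin(x)²
a = 1.75, b = 3.5, n = 6
h = (b - a)/n = 0.291667

Simpson's rule: (h/3)[f(x₀) + 4f(x₁) + 2f(x₂) + ... + f(xₙ)]

x_0 = 1.7500, f(x_0) = 0.968228, coefficient = 1
x_1 = 2.0417, f(x_1) = 0.794191, coefficient = 4
x_2 = 2.3333, f(x_2) = 0.522853, coefficient = 2
x_3 = 2.6250, f(x_3) = 0.243957, coefficient = 4
x_4 = 2.9167, f(x_4) = 0.049744, coefficient = 2
x_5 = 3.2083, f(x_5) = 0.004448, coefficient = 4
x_6 = 3.5000, f(x_6) = 0.123049, coefficient = 1

I ≈ (0.291667/3) × 6.406855 = 0.622889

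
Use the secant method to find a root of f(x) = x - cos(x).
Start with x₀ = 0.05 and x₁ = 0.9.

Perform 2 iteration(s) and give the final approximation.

f(x) = x - cos(x)
x₀ = 0.05, x₁ = 0.9

Secant formula: x_{n+1} = x_n - f(x_n)(x_n - x_{n-1})/(f(x_n) - f(x_{n-1}))

Iteration 1:
  f(0.050000) = -0.948750
  f(0.900000) = 0.278390
  x_2 = 0.900000 - 0.278390×(0.900000 - 0.050000)/(0.278390 - (-0.948750))
       = 0.707168
Iteration 2:
  f(0.900000) = 0.278390
  f(0.707168) = -0.053036
  x_3 = 0.707168 - (-0.053036)×(0.707168 - 0.900000)/(-0.053036 - 0.278390)
       = 0.738026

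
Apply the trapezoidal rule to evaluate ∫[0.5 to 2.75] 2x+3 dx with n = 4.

f(x) = 2x+3
a = 0.5, b = 2.75, n = 4
h = (b - a)/n = 0.562500

Trapezoidal rule: (h/2)[f(x₀) + 2f(x₁) + 2f(x₂) + ... + f(xₙ)]

x_0 = 0.5000, f(x_0) = 4.000000, coefficient = 1
x_1 = 1.0625, f(x_1) = 5.125000, coefficient = 2
x_2 = 1.6250, f(x_2) = 6.250000, coefficient = 2
x_3 = 2.1875, f(x_3) = 7.375000, coefficient = 2
x_4 = 2.7500, f(x_4) = 8.500000, coefficient = 1

I ≈ (0.562500/2) × 50.000000 = 14.062500
Exact value: 14.062500
Error: 0.000000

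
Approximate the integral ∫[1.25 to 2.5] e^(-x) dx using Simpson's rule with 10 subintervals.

f(x) = e^(-x)
a = 1.25, b = 2.5, n = 10
h = (b - a)/n = 0.125000

Simpson's rule: (h/3)[f(x₀) + 4f(x₁) + 2f(x₂) + ... + f(xₙ)]

x_0 = 1.2500, f(x_0) = 0.286505, coefficient = 1
x_1 = 1.3750, f(x_1) = 0.252840, coefficient = 4
x_2 = 1.5000, f(x_2) = 0.223130, coefficient = 2
x_3 = 1.6250, f(x_3) = 0.196912, coefficient = 4
x_4 = 1.7500, f(x_4) = 0.173774, coefficient = 2
x_5 = 1.8750, f(x_5) = 0.153355, coefficient = 4
x_6 = 2.0000, f(x_6) = 0.135335, coefficient = 2
x_7 = 2.1250, f(x_7) = 0.119433, coefficient = 4
x_8 = 2.2500, f(x_8) = 0.105399, coefficient = 2
x_9 = 2.3750, f(x_9) = 0.093014, coefficient = 4
x_10 = 2.5000, f(x_10) = 0.082085, coefficient = 1

I ≈ (0.125000/3) × 4.906082 = 0.204420
Exact value: 0.204420
Error: 0.000000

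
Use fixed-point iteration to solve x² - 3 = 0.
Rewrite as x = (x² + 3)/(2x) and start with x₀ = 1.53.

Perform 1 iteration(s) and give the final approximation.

Equation: x² - 3 = 0
Fixed-point form: x = (x² + 3)/(2x)
x₀ = 1.53

x_1 = g(1.530000) = 1.745392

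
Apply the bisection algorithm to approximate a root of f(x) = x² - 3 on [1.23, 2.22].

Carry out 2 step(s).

f(x) = x² - 3
Initial interval: [1.23, 2.22]

Iteration 1:
  c_1 = (1.230000 + 2.220000)/2 = 1.725000
  f(c_1) = f(1.725000) = -0.024375
  f(a) × f(c) ≥ 0, new interval: [1.725000, 2.220000]
Iteration 2:
  c_2 = (1.725000 + 2.220000)/2 = 1.972500
  f(c_2) = f(1.972500) = 0.890756
  f(a) × f(c) < 0, new interval: [1.725000, 1.972500]

After 2 iteration(s), the approximation is c_2 = 1.972500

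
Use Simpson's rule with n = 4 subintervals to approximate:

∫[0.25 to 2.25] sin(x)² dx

f(x) = sin(x)²
a = 0.25, b = 2.25, n = 4
h = (b - a)/n = 0.500000

Simpson's rule: (h/3)[f(x₀) + 4f(x₁) + 2f(x₂) + ... + f(xₙ)]

x_0 = 0.2500, f(x_0) = 0.061209, coefficient = 1
x_1 = 0.7500, f(x_1) = 0.464631, coefficient = 4
x_2 = 1.2500, f(x_2) = 0.900572, coefficient = 2
x_3 = 1.7500, f(x_3) = 0.968228, coefficient = 4
x_4 = 2.2500, f(x_4) = 0.605398, coefficient = 1

I ≈ (0.500000/3) × 8.199189 = 1.366532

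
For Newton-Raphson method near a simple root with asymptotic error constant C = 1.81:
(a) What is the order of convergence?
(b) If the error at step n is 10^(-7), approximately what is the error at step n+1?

(a) Newton-Raphson has quadratic (order 2) convergence near simple roots.
    This means |e_{n+1}| ≈ C|e_n|².

(b) With |e_n| = 10^(-7) and C = 1.81:
    |e_{n+1}| ≈ 1.81 × (10^(-7))² = 1.81 × 10^(-14)

(a) 2 (quadratic); (b) |e_{n+1}| ≈ 1.810e-14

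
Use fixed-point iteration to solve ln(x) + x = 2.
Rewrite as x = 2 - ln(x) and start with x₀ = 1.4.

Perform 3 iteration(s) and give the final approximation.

Equation: ln(x) + x = 2
Fixed-point form: x = 2 - ln(x)
x₀ = 1.4

x_1 = g(1.400000) = 1.663528
x_2 = g(1.663528) = 1.491059
x_3 = g(1.491059) = 1.600513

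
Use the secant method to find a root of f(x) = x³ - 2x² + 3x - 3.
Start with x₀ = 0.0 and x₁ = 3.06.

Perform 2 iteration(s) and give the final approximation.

f(x) = x³ - 2x² + 3x - 3
x₀ = 0.0, x₁ = 3.06

Secant formula: x_{n+1} = x_n - f(x_n)(x_n - x_{n-1})/(f(x_n) - f(x_{n-1}))

Iteration 1:
  f(0.000000) = -3.000000
  f(3.060000) = 16.105416
  x_2 = 3.060000 - 16.105416×(3.060000 - 0.000000)/(16.105416 - (-3.000000))
       = 0.480492
Iteration 2:
  f(3.060000) = 16.105416
  f(0.480492) = -1.909337
  x_3 = 0.480492 - (-1.909337)×(0.480492 - 3.060000)/(-1.909337 - 16.105416)
       = 0.753887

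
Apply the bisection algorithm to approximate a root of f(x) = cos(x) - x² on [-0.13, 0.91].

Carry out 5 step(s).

f(x) = cos(x) - x²
Initial interval: [-0.13, 0.91]

Iteration 1:
  c_1 = (-0.130000 + 0.910000)/2 = 0.390000
  f(c_1) = f(0.390000) = 0.772809
  f(a) × f(c) ≥ 0, new interval: [0.390000, 0.910000]
Iteration 2:
  c_2 = (0.390000 + 0.910000)/2 = 0.650000
  f(c_2) = f(0.650000) = 0.373584
  f(a) × f(c) ≥ 0, new interval: [0.650000, 0.910000]
Iteration 3:
  c_3 = (0.650000 + 0.910000)/2 = 0.780000
  f(c_3) = f(0.780000) = 0.102514
  f(a) × f(c) ≥ 0, new interval: [0.780000, 0.910000]
Iteration 4:
  c_4 = (0.780000 + 0.910000)/2 = 0.845000
  f(c_4) = f(0.845000) = -0.050294
  f(a) × f(c) < 0, new interval: [0.780000, 0.845000]
Iteration 5:
  c_5 = (0.780000 + 0.845000)/2 = 0.812500
  f(c_5) = f(0.812500) = 0.027529
  f(a) × f(c) ≥ 0, new interval: [0.812500, 0.845000]

After 5 iteration(s), the approximation is c_5 = 0.812500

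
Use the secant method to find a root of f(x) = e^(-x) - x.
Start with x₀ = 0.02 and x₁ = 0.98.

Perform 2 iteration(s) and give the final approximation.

f(x) = e^(-x) - x
x₀ = 0.02, x₁ = 0.98

Secant formula: x_{n+1} = x_n - f(x_n)(x_n - x_{n-1})/(f(x_n) - f(x_{n-1}))

Iteration 1:
  f(0.020000) = 0.960199
  f(0.980000) = -0.604689
  x_2 = 0.980000 - (-0.604689)×(0.980000 - 0.020000)/(-0.604689 - 0.960199)
       = 0.609046
Iteration 2:
  f(0.980000) = -0.604689
  f(0.609046) = -0.065176
  x_3 = 0.609046 - (-0.065176)×(0.609046 - 0.980000)/(-0.065176 - (-0.604689))
       = 0.564232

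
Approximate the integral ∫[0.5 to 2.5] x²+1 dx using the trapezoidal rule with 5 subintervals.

f(x) = x²+1
a = 0.5, b = 2.5, n = 5
h = (b - a)/n = 0.400000

Trapezoidal rule: (h/2)[f(x₀) + 2f(x₁) + 2f(x₂) + ... + f(xₙ)]

x_0 = 0.5000, f(x_0) = 1.250000, coefficient = 1
x_1 = 0.9000, f(x_1) = 1.810000, coefficient = 2
x_2 = 1.3000, f(x_2) = 2.690000, coefficient = 2
x_3 = 1.7000, f(x_3) = 3.890000, coefficient = 2
x_4 = 2.1000, f(x_4) = 5.410000, coefficient = 2
x_5 = 2.5000, f(x_5) = 7.250000, coefficient = 1

I ≈ (0.400000/2) × 36.100000 = 7.220000
Exact value: 7.166667
Error: 0.053333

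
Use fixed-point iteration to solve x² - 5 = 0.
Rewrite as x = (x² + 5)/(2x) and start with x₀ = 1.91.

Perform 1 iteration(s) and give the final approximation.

Equation: x² - 5 = 0
Fixed-point form: x = (x² + 5)/(2x)
x₀ = 1.91

x_1 = g(1.910000) = 2.263901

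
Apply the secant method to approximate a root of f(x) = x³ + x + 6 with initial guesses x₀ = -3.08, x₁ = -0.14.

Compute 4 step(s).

f(x) = x³ + x + 6
x₀ = -3.08, x₁ = -0.14

Secant formula: x_{n+1} = x_n - f(x_n)(x_n - x_{n-1})/(f(x_n) - f(x_{n-1}))

Iteration 1:
  f(-3.080000) = -26.298112
  f(-0.140000) = 5.857256
  x_2 = -0.140000 - 5.857256×(-0.140000 - (-3.080000))/(5.857256 - (-26.298112))
       = -0.675535
Iteration 2:
  f(-0.140000) = 5.857256
  f(-0.675535) = 5.016186
  x_3 = -0.675535 - 5.016186×(-0.675535 - (-0.140000))/(5.016186 - 5.857256)
       = -3.869494
Iteration 3:
  f(-0.675535) = 5.016186
  f(-3.869494) = -55.807385
  x_4 = -3.869494 - (-55.807385)×(-3.869494 - (-0.675535))/(-55.807385 - 5.016186)
       = -0.938945
Iteration 4:
  f(-3.869494) = -55.807385
  f(-0.938945) = 4.233266
  x_5 = -0.938945 - 4.233266×(-0.938945 - (-3.869494))/(4.233266 - (-55.807385))
       = -1.145568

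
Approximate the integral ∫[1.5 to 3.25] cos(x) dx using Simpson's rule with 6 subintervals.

f(x) = cos(x)
a = 1.5, b = 3.25, n = 6
h = (b - a)/n = 0.291667

Simpson's rule: (h/3)[f(x₀) + 4f(x₁) + 2f(x₂) + ... + f(xₙ)]

x_0 = 1.5000, f(x_0) = 0.070737, coefficient = 1
x_1 = 1.7917, f(x_1) = -0.219079, coefficient = 4
x_2 = 2.0833, f(x_2) = -0.490390, coefficient = 2
x_3 = 2.3750, f(x_3) = -0.720278, coefficient = 4
x_4 = 2.6667, f(x_4) = -0.889327, coefficient = 2
x_5 = 2.9583, f(x_5) = -0.983255, coefficient = 4
x_6 = 3.2500, f(x_6) = -0.994130, coefficient = 1

I ≈ (0.291667/3) × -11.373275 = -1.105735
Exact value: -1.105690
Error: 0.000045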